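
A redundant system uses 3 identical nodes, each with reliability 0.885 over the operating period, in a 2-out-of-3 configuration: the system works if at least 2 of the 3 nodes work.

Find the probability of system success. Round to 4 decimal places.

0.9634

R = Σ_{i=2}^{3} C(3,i) p^i (1−p)^{3−i} with p = 0.885
C(3,2)·0.885^2·0.115^1 = 0.270213
C(3,3)·0.885^3·0.115^0 = 0.693154
Sum = 0.9634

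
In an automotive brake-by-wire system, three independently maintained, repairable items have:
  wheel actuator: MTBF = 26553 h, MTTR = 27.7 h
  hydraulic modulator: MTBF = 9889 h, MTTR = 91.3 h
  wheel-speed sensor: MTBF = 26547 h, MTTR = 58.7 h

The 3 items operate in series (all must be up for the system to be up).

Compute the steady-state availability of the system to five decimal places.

A(wheel actuator) = MTBF/(MTBF+MTTR) = 26553/(26553+27.7) = 0.998958
A(hydraulic modulator) = MTBF/(MTBF+MTTR) = 9889/(9889+91.3) = 0.990852
A(wheel-speed sensor) = MTBF/(MTBF+MTTR) = 26547/(26547+58.7) = 0.997794
Series availability: 0.998958 × 0.990852 × 0.997794 = 0.98764

0.98764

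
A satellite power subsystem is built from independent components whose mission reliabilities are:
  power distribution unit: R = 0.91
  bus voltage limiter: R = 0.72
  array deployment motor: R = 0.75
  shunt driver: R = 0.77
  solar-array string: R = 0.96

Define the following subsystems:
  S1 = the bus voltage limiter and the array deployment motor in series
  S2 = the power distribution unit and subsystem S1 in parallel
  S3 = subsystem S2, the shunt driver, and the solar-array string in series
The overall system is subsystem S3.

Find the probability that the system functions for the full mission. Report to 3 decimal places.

0.709

Series (bus voltage limiter and array deployment motor): 0.72000 × 0.75000 = 0.54000
Parallel (power distribution unit and [0.54000]): 1 − (1 − 0.91000)(1 − 0.54000) = 0.95860
Series ([0.95860], shunt driver, and solar-array string): 0.95860 × 0.77000 × 0.96000 = 0.709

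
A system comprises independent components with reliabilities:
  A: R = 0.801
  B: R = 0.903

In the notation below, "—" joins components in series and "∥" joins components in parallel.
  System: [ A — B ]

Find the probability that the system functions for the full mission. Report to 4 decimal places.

Series (A and B): 0.801000 × 0.903000 = 0.7233

0.7233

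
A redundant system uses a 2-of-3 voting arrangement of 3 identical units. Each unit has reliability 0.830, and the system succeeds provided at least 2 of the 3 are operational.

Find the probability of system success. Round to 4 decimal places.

R = Σ_{i=2}^{3} C(3,i) p^i (1−p)^{3−i} with p = 0.830
C(3,2)·0.830^2·0.170^1 = 0.351339
C(3,3)·0.830^3·0.170^0 = 0.571787
Sum = 0.9231

0.9231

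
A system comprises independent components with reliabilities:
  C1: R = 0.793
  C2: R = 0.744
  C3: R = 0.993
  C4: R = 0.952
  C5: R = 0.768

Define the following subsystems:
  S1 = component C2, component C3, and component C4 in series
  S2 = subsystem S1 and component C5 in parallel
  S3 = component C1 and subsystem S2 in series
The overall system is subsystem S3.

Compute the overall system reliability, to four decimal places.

0.7384

Series (C2, C3, and C4): 0.744000 × 0.993000 × 0.952000 = 0.703330
Parallel ([0.703330] and C5): 1 − (1 − 0.703330)(1 − 0.768000) = 0.931173
Series (C1 and [0.931173]): 0.793000 × 0.931173 = 0.7384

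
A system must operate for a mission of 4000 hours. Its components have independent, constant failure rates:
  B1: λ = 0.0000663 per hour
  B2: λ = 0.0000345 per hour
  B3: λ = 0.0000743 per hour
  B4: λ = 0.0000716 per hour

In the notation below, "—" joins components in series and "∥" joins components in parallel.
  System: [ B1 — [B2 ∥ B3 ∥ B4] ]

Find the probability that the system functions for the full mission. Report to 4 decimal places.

0.7607

R(B1) = exp(−0.0000663 × 4000) = 0.767053
R(B2) = exp(−0.0000345 × 4000) = 0.871099
R(B3) = exp(−0.0000743 × 4000) = 0.742895
R(B4) = exp(−0.0000716 × 4000) = 0.750962
Parallel (B2, B3, and B4): 1 − (1 − 0.871099)(1 − 0.742895)(1 − 0.750962) = 0.991747
Series (B1 and [0.991747]): 0.767053 × 0.991747 = 0.7607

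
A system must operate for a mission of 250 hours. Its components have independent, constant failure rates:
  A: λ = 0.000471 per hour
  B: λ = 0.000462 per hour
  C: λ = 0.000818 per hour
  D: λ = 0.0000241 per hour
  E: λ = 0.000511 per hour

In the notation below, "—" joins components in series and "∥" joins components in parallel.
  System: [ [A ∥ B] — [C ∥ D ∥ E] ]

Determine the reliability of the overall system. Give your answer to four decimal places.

R(A) = exp(−0.000471 × 250) = 0.888918
R(B) = exp(−0.000462 × 250) = 0.890921
R(C) = exp(−0.000818 × 250) = 0.815055
R(D) = exp(−0.0000241 × 250) = 0.993993
R(E) = exp(−0.000511 × 250) = 0.880073
Parallel (A and B): 1 − (1 − 0.888918)(1 − 0.890921) = 0.987883
Parallel (C, D, and E): 1 − (1 − 0.815055)(1 − 0.993993)(1 − 0.880073) = 0.999867
Series ([0.987883] and [0.999867]): 0.987883 × 0.999867 = 0.9878

0.9878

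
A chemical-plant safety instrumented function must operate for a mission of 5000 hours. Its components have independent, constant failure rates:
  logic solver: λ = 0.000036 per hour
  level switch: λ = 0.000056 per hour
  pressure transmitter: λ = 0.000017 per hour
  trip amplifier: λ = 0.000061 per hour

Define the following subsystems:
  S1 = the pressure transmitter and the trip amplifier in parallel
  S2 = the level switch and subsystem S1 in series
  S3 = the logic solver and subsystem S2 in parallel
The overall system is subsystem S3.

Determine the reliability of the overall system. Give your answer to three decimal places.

0.957

R(logic solver) = exp(−0.000036 × 5000) = 0.83527
R(level switch) = exp(−0.000056 × 5000) = 0.75578
R(pressure transmitter) = exp(−0.000017 × 5000) = 0.91851
R(trip amplifier) = exp(−0.000061 × 5000) = 0.73712
Parallel (pressure transmitter and trip amplifier): 1 − (1 − 0.91851)(1 − 0.73712) = 0.97858
Series (level switch and [0.97858]): 0.75578 × 0.97858 = 0.73959
Parallel (logic solver and [0.73959]): 1 − (1 − 0.83527)(1 − 0.73959) = 0.957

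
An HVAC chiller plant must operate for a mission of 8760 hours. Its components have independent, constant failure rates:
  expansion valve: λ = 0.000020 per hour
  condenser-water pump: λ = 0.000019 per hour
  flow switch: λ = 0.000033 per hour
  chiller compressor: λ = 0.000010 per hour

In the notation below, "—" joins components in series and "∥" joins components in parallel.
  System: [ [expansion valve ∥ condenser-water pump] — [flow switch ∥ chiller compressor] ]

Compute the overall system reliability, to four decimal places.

0.9548

R(expansion valve) = exp(−0.000020 × 8760) = 0.839289
R(condenser-water pump) = exp(−0.000019 × 8760) = 0.846674
R(flow switch) = exp(−0.000033 × 8760) = 0.748952
R(chiller compressor) = exp(−0.000010 × 8760) = 0.916127
Parallel (expansion valve and condenser-water pump): 1 − (1 − 0.839289)(1 − 0.846674) = 0.975359
Parallel (flow switch and chiller compressor): 1 − (1 − 0.748952)(1 − 0.916127) = 0.978944
Series ([0.975359] and [0.978944]): 0.975359 × 0.978944 = 0.9548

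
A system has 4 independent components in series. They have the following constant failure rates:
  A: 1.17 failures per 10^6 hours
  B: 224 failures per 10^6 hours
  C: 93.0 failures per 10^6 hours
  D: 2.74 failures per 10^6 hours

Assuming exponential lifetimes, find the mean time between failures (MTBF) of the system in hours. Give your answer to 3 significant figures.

3120

Series of exponential components: λ_sys = Σ λ_i
λ_sys = 0.00000117 + 0.000224 + 0.0000930 + 0.00000274 = 3.2091e-04 /h
MTBF = 1 / λ_sys = 3120 h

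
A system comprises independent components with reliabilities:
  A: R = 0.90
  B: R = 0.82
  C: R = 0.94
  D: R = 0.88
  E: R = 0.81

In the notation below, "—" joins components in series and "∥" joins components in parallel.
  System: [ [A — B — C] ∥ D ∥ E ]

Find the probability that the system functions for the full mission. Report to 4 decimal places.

0.9930

Series (A, B, and C): 0.900000 × 0.820000 × 0.940000 = 0.693720
Parallel ([0.693720], D, and E): 1 − (1 − 0.693720)(1 − 0.880000)(1 − 0.810000) = 0.9930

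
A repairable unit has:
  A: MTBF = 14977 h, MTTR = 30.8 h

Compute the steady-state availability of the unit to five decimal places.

A(A) = MTBF/(MTBF+MTTR) = 14977/(14977+30.8) = 0.99795

0.99795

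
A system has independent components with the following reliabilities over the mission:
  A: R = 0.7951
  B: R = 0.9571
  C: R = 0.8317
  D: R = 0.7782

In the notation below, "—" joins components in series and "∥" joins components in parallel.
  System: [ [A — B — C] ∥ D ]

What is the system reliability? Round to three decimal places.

0.919

Series (A, B, and C): 0.79510 × 0.95710 × 0.83170 = 0.63292
Parallel ([0.63292] and D): 1 − (1 − 0.63292)(1 − 0.77820) = 0.919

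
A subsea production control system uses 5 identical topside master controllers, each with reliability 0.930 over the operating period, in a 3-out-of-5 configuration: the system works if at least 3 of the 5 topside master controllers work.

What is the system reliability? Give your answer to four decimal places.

R = Σ_{i=3}^{5} C(5,i) p^i (1−p)^{5−i} with p = 0.930
C(5,3)·0.930^3·0.070^2 = 0.039413
C(5,4)·0.930^4·0.070^1 = 0.261818
C(5,5)·0.930^5·0.070^0 = 0.695688
Sum = 0.9969

0.9969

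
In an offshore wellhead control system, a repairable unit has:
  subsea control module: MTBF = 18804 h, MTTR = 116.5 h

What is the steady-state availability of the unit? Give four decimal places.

A(subsea control module) = MTBF/(MTBF+MTTR) = 18804/(18804+116.5) = 0.9938

0.9938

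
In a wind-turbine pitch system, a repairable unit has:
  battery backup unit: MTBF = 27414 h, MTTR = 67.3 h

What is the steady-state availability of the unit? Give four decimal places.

0.9976

A(battery backup unit) = MTBF/(MTBF+MTTR) = 27414/(27414+67.3) = 0.9976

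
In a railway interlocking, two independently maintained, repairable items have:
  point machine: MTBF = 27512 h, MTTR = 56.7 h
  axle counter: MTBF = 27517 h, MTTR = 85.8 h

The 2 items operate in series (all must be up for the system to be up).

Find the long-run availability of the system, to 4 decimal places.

A(point machine) = MTBF/(MTBF+MTTR) = 27512/(27512+56.7) = 0.997943
A(axle counter) = MTBF/(MTBF+MTTR) = 27517/(27517+85.8) = 0.996892
Series availability: 0.997943 × 0.996892 = 0.9948

0.9948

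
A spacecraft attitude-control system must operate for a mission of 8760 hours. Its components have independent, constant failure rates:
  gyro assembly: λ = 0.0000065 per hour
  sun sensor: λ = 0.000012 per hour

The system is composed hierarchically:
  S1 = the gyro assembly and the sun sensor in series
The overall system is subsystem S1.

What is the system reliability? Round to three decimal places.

R(gyro assembly) = exp(−0.0000065 × 8760) = 0.94465
R(sun sensor) = exp(−0.000012 × 8760) = 0.90022
Series (gyro assembly and sun sensor): 0.94465 × 0.90022 = 0.850

0.850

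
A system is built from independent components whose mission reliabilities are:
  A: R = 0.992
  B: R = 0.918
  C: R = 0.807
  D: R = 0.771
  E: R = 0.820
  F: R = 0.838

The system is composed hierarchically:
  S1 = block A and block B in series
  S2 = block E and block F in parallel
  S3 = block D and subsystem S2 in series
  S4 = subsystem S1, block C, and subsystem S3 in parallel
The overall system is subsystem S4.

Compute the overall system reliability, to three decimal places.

Series (A and B): 0.99200 × 0.91800 = 0.91066
Parallel (E and F): 1 − (1 − 0.82000)(1 − 0.83800) = 0.97084
Series (D and [0.97084]): 0.77100 × 0.97084 = 0.74852
Parallel ([0.91066], C, and [0.74852]): 1 − (1 − 0.91066)(1 − 0.80700)(1 − 0.74852) = 0.996

0.996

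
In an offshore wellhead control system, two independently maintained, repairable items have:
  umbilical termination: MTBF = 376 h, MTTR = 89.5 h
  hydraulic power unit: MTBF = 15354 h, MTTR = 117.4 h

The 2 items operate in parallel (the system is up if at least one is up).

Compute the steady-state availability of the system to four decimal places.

A(umbilical termination) = MTBF/(MTBF+MTTR) = 376/(376+89.5) = 0.807734
A(hydraulic power unit) = MTBF/(MTBF+MTTR) = 15354/(15354+117.4) = 0.992412
Parallel availability: 1 − (1 − 0.807734)(1 − 0.992412) = 0.9985

0.9985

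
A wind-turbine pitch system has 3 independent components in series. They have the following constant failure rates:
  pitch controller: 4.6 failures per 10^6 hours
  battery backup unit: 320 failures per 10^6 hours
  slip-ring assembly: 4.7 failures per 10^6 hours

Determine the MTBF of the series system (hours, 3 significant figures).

Series of exponential components: λ_sys = Σ λ_i
λ_sys = 0.0000046 + 0.00032 + 0.0000047 = 3.2930e-04 /h
MTBF = 1 / λ_sys = 3040 h

3040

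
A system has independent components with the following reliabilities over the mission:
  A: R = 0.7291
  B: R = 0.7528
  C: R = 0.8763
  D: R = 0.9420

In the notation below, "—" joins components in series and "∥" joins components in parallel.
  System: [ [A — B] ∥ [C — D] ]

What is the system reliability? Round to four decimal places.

Series (A and B): 0.729100 × 0.752800 = 0.548866
Series (C and D): 0.876300 × 0.942000 = 0.825475
Parallel ([0.548866] and [0.825475]): 1 − (1 − 0.548866)(1 − 0.825475) = 0.9213

0.9213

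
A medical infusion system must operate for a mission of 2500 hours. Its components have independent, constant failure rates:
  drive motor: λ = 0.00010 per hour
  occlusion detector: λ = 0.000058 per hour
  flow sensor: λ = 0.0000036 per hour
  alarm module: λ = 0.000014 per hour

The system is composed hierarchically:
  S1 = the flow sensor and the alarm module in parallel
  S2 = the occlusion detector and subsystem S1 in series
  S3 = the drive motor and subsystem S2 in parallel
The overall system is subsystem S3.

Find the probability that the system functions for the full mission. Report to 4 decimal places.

0.9701

R(drive motor) = exp(−0.00010 × 2500) = 0.778801
R(occlusion detector) = exp(−0.000058 × 2500) = 0.865022
R(flow sensor) = exp(−0.0000036 × 2500) = 0.991040
R(alarm module) = exp(−0.000014 × 2500) = 0.965605
Parallel (flow sensor and alarm module): 1 − (1 − 0.991040)(1 − 0.965605) = 0.999692
Series (occlusion detector and [0.999692]): 0.865022 × 0.999692 = 0.864756
Parallel (drive motor and [0.864756]): 1 − (1 − 0.778801)(1 − 0.864756) = 0.9701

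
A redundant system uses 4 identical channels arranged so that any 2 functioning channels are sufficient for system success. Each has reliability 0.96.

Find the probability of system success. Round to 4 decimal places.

R = Σ_{i=2}^{4} C(4,i) p^i (1−p)^{4−i} with p = 0.96
C(4,2)·0.96^2·0.04^2 = 0.008847
C(4,3)·0.96^3·0.04^1 = 0.141558
C(4,4)·0.96^4·0.04^0 = 0.849347
Sum = 0.9998

0.9998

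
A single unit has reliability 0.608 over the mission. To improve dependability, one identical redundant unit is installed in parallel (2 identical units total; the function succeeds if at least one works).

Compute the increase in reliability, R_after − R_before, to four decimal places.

R_before = 0.608
R_after = 1 − (1 − 0.608)^2 = 0.8463
ΔR = 0.8463 − 0.608 = 0.2383

0.2383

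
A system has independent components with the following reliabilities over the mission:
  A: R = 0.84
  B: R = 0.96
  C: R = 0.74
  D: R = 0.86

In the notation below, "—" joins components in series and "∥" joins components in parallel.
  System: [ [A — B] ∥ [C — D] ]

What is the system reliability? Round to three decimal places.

Series (A and B): 0.84000 × 0.96000 = 0.80640
Series (C and D): 0.74000 × 0.86000 = 0.63640
Parallel ([0.80640] and [0.63640]): 1 − (1 − 0.80640)(1 − 0.63640) = 0.930

0.930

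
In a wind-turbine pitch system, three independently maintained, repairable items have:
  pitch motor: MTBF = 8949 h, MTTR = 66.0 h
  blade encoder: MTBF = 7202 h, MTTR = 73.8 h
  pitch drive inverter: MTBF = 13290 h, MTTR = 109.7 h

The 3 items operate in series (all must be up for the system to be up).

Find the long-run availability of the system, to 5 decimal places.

A(pitch motor) = MTBF/(MTBF+MTTR) = 8949/(8949+66.0) = 0.992679
A(blade encoder) = MTBF/(MTBF+MTTR) = 7202/(7202+73.8) = 0.989857
A(pitch drive inverter) = MTBF/(MTBF+MTTR) = 13290/(13290+109.7) = 0.991813
Series availability: 0.992679 × 0.989857 × 0.991813 = 0.97457

0.97457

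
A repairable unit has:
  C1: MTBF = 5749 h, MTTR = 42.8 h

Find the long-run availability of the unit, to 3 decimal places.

A(C1) = MTBF/(MTBF+MTTR) = 5749/(5749+42.8) = 0.993

0.993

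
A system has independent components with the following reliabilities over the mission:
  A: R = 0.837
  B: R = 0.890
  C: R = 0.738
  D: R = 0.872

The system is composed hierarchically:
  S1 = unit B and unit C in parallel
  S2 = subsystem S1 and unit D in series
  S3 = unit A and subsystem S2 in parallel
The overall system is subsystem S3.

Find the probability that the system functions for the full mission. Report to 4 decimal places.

0.9750

Parallel (B and C): 1 − (1 − 0.890000)(1 − 0.738000) = 0.971180
Series ([0.971180] and D): 0.971180 × 0.872000 = 0.846869
Parallel (A and [0.846869]): 1 − (1 − 0.837000)(1 − 0.846869) = 0.9750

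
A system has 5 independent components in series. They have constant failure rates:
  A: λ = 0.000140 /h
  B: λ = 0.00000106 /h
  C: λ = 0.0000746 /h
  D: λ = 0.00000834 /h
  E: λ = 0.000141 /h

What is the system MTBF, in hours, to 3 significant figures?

2740

Series of exponential components: λ_sys = Σ λ_i
λ_sys = 0.000140 + 0.00000106 + 0.0000746 + 0.00000834 + 0.000141 = 3.6500e-04 /h
MTBF = 1 / λ_sys = 2740 h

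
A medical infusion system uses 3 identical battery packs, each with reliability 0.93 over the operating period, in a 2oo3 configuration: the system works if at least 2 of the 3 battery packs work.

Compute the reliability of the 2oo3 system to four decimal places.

0.9860

R = Σ_{i=2}^{3} C(3,i) p^i (1−p)^{3−i} with p = 0.93
C(3,2)·0.93^2·0.07^1 = 0.181629
C(3,3)·0.93^3·0.07^0 = 0.804357
Sum = 0.9860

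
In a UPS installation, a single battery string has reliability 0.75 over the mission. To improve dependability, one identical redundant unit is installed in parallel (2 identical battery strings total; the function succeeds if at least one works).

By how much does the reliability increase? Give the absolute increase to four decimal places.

R_before = 0.75
R_after = 1 − (1 − 0.75)^2 = 0.9375
ΔR = 0.9375 − 0.75 = 0.1875

0.1875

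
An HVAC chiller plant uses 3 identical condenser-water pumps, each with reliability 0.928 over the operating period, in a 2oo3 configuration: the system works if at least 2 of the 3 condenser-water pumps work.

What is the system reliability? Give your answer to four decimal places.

R = Σ_{i=2}^{3} C(3,i) p^i (1−p)^{3−i} with p = 0.928
C(3,2)·0.928^2·0.072^1 = 0.186016
C(3,3)·0.928^3·0.072^0 = 0.799179
Sum = 0.9852

0.9852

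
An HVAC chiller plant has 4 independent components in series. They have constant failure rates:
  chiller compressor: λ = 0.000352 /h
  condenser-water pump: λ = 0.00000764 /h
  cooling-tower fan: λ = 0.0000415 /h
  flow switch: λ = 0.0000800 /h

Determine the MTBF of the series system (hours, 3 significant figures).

Series of exponential components: λ_sys = Σ λ_i
λ_sys = 0.000352 + 0.00000764 + 0.0000415 + 0.0000800 = 4.8114e-04 /h
MTBF = 1 / λ_sys = 2080 h

2080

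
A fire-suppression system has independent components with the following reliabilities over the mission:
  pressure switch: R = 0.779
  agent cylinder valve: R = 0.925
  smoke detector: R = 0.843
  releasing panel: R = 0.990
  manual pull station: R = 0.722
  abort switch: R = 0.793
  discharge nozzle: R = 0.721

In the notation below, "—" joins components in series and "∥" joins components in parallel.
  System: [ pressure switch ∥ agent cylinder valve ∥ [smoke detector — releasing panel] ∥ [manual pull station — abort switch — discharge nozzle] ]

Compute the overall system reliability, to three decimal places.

0.998

Series (smoke detector and releasing panel): 0.84300 × 0.99000 = 0.83457
Series (manual pull station, abort switch, and discharge nozzle): 0.72200 × 0.79300 × 0.72100 = 0.41281
Parallel (pressure switch, agent cylinder valve, [0.83457], and [0.41281]): 1 − (1 − 0.77900)(1 − 0.92500)(1 − 0.83457)(1 − 0.41281) = 0.998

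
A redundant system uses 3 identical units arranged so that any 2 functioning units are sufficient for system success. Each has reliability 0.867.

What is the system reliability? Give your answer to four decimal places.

R = Σ_{i=2}^{3} C(3,i) p^i (1−p)^{3−i} with p = 0.867
C(3,2)·0.867^2·0.133^1 = 0.299924
C(3,3)·0.867^3·0.133^0 = 0.651714
Sum = 0.9516

0.9516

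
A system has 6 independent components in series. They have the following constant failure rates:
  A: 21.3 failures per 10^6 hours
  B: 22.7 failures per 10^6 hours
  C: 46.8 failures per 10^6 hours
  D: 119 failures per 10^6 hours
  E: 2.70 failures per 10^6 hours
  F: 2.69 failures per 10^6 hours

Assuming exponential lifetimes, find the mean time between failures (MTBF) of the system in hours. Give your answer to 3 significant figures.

4650

Series of exponential components: λ_sys = Σ λ_i
λ_sys = 0.0000213 + 0.0000227 + 0.0000468 + 0.000119 + 0.00000270 + 0.00000269 = 2.1519e-04 /h
MTBF = 1 / λ_sys = 4650 h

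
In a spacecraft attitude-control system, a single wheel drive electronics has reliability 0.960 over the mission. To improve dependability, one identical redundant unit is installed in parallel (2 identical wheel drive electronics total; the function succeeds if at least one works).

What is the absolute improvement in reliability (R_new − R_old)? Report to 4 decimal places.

R_before = 0.960
R_after = 1 − (1 − 0.960)^2 = 0.9984
ΔR = 0.9984 − 0.960 = 0.0384

0.0384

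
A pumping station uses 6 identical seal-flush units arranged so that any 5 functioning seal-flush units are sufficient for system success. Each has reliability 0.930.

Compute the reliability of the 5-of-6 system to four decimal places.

R = Σ_{i=5}^{6} C(6,i) p^i (1−p)^{6−i} with p = 0.930
C(6,5)·0.930^5·0.070^1 = 0.292189
C(6,6)·0.930^6·0.070^0 = 0.646990
Sum = 0.9392

0.9392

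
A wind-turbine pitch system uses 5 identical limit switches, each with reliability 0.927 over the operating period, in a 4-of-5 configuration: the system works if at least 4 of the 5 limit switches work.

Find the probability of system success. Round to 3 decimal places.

R = Σ_{i=4}^{5} C(5,i) p^i (1−p)^{5−i} with p = 0.927
C(5,4)·0.927^4·0.073^1 = 0.26953
C(5,5)·0.927^5·0.073^0 = 0.68454
Sum = 0.954

0.954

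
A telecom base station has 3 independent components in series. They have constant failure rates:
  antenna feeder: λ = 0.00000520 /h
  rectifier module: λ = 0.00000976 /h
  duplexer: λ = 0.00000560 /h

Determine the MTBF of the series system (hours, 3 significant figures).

Series of exponential components: λ_sys = Σ λ_i
λ_sys = 0.00000520 + 0.00000976 + 0.00000560 = 2.0560e-05 /h
MTBF = 1 / λ_sys = 48600 h

48600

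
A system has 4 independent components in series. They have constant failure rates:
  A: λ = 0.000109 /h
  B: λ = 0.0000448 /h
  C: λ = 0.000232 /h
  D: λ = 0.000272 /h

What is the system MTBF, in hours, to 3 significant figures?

Series of exponential components: λ_sys = Σ λ_i
λ_sys = 0.000109 + 0.0000448 + 0.000232 + 0.000272 = 6.5780e-04 /h
MTBF = 1 / λ_sys = 1520 h

1520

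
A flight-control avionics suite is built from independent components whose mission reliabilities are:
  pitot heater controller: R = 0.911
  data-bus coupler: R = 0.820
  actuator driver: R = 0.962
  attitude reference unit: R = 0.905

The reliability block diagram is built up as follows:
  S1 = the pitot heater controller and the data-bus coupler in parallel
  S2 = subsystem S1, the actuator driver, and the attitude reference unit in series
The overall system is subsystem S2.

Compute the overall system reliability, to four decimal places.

Parallel (pitot heater controller and data-bus coupler): 1 − (1 − 0.911000)(1 − 0.820000) = 0.983980
Series ([0.983980], actuator driver, and attitude reference unit): 0.983980 × 0.962000 × 0.905000 = 0.8567

0.8567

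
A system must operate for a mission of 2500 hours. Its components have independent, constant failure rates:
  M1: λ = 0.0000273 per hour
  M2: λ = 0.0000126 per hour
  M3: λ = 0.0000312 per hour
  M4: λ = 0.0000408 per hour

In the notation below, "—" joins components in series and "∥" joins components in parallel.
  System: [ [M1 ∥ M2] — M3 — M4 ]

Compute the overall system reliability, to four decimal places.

R(M1) = exp(−0.0000273 × 2500) = 0.934027
R(M2) = exp(−0.0000126 × 2500) = 0.968991
R(M3) = exp(−0.0000312 × 2500) = 0.924964
R(M4) = exp(−0.0000408 × 2500) = 0.903030
Parallel (M1 and M2): 1 − (1 − 0.934027)(1 − 0.968991) = 0.997954
Series ([0.997954], M3, and M4): 0.997954 × 0.924964 × 0.903030 = 0.8336

0.8336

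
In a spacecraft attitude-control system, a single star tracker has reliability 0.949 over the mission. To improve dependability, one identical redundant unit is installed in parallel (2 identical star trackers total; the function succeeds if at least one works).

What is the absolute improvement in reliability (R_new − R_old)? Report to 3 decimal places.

R_before = 0.949
R_after = 1 − (1 − 0.949)^2 = 0.997
ΔR = 0.997 − 0.949 = 0.048

0.048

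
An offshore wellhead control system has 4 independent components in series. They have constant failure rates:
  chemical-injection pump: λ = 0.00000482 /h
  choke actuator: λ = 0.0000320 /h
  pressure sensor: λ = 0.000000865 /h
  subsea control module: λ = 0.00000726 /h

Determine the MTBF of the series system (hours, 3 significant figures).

22200

Series of exponential components: λ_sys = Σ λ_i
λ_sys = 0.00000482 + 0.0000320 + 0.000000865 + 0.00000726 = 4.4945e-05 /h
MTBF = 1 / λ_sys = 22200 h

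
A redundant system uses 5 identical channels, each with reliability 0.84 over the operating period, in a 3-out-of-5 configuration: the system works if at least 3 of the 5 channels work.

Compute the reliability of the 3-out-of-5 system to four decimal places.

R = Σ_{i=3}^{5} C(5,i) p^i (1−p)^{5−i} with p = 0.84
C(5,3)·0.84^3·0.16^2 = 0.151732
C(5,4)·0.84^4·0.16^1 = 0.398297
C(5,5)·0.84^5·0.16^0 = 0.418212
Sum = 0.9682

0.9682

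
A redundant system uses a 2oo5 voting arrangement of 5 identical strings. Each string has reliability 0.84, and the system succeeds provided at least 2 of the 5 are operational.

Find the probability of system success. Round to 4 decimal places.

0.9971

R = Σ_{i=2}^{5} C(5,i) p^i (1−p)^{5−i} with p = 0.84
C(5,2)·0.84^2·0.16^3 = 0.028901
C(5,3)·0.84^3·0.16^2 = 0.151732
C(5,4)·0.84^4·0.16^1 = 0.398297
C(5,5)·0.84^5·0.16^0 = 0.418212
Sum = 0.9971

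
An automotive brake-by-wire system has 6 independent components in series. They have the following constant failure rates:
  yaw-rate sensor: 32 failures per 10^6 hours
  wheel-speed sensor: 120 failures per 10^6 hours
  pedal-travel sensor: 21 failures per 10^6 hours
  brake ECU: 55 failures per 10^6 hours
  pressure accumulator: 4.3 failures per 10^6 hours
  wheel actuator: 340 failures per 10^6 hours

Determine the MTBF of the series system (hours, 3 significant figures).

1750

Series of exponential components: λ_sys = Σ λ_i
λ_sys = 0.000032 + 0.00012 + 0.000021 + 0.000055 + 0.0000043 + 0.00034 = 5.7230e-04 /h
MTBF = 1 / λ_sys = 1750 h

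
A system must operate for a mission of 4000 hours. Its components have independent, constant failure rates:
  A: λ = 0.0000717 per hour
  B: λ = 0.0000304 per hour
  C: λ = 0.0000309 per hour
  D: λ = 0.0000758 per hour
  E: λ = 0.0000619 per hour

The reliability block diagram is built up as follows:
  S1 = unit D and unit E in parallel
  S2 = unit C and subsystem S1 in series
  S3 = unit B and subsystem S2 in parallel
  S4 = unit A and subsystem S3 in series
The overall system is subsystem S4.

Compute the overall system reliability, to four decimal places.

R(A) = exp(−0.0000717 × 4000) = 0.750662
R(B) = exp(−0.0000304 × 4000) = 0.885502
R(C) = exp(−0.0000309 × 4000) = 0.883733
R(D) = exp(−0.0000758 × 4000) = 0.738451
R(E) = exp(−0.0000619 × 4000) = 0.780672
Parallel (D and E): 1 − (1 − 0.738451)(1 − 0.780672) = 0.942635
Series (C and [0.942635]): 0.883733 × 0.942635 = 0.833038
Parallel (B and [0.833038]): 1 − (1 − 0.885502)(1 − 0.833038) = 0.980883
Series (A and [0.980883]): 0.750662 × 0.980883 = 0.7363

0.7363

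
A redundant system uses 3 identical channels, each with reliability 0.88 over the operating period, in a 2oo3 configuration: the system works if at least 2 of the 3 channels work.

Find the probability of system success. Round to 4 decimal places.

R = Σ_{i=2}^{3} C(3,i) p^i (1−p)^{3−i} with p = 0.88
C(3,2)·0.88^2·0.12^1 = 0.278784
C(3,3)·0.88^3·0.12^0 = 0.681472
Sum = 0.9603

0.9603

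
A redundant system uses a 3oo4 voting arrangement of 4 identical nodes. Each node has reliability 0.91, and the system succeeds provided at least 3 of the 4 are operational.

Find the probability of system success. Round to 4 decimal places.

R = Σ_{i=3}^{4} C(4,i) p^i (1−p)^{4−i} with p = 0.91
C(4,3)·0.91^3·0.09^1 = 0.271286
C(4,4)·0.91^4·0.09^0 = 0.685750
Sum = 0.9570

0.9570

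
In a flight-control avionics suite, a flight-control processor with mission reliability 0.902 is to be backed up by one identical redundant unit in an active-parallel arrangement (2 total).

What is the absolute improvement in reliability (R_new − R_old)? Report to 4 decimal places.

0.0884

R_before = 0.902
R_after = 1 − (1 − 0.902)^2 = 0.9904
ΔR = 0.9904 − 0.902 = 0.0884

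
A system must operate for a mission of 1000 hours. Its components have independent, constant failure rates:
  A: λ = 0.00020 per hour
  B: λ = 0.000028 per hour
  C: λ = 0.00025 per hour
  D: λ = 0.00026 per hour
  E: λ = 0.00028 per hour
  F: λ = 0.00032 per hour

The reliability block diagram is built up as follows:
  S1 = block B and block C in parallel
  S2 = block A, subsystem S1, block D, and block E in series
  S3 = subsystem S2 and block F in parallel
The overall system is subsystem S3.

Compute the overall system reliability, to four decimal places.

R(A) = exp(−0.00020 × 1000) = 0.818731
R(B) = exp(−0.000028 × 1000) = 0.972388
R(C) = exp(−0.00025 × 1000) = 0.778801
R(D) = exp(−0.00026 × 1000) = 0.771052
R(E) = exp(−0.00028 × 1000) = 0.755784
R(F) = exp(−0.00032 × 1000) = 0.726149
Parallel (B and C): 1 − (1 − 0.972388)(1 − 0.778801) = 0.993892
Series (A, [0.993892], D, and E): 0.818731 × 0.993892 × 0.771052 × 0.755784 = 0.474200
Parallel ([0.474200] and F): 1 − (1 − 0.474200)(1 − 0.726149) = 0.8560

0.8560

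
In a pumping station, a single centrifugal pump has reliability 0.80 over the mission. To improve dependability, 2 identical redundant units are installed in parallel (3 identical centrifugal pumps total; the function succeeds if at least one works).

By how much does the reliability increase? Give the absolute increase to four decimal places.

R_before = 0.80
R_after = 1 − (1 − 0.80)^3 = 0.9920
ΔR = 0.9920 − 0.80 = 0.1920

0.1920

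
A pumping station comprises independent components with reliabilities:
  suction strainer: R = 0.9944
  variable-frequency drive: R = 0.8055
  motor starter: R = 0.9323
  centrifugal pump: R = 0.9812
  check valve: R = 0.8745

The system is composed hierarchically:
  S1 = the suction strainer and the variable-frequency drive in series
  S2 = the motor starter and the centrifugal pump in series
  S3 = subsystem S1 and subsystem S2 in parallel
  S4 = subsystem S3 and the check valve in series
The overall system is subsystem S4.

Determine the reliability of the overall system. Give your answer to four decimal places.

0.8597

Series (suction strainer and variable-frequency drive): 0.994400 × 0.805500 = 0.800989
Series (motor starter and centrifugal pump): 0.932300 × 0.981200 = 0.914773
Parallel ([0.800989] and [0.914773]): 1 − (1 − 0.800989)(1 − 0.914773) = 0.983039
Series ([0.983039] and check valve): 0.983039 × 0.874500 = 0.8597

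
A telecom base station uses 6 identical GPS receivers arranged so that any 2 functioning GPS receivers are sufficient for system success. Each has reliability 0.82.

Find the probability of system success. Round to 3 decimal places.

0.999

R = Σ_{i=2}^{6} C(6,i) p^i (1−p)^{6−i} with p = 0.82
C(6,2)·0.82^2·0.18^4 = 0.01059
C(6,3)·0.82^3·0.18^3 = 0.06431
C(6,4)·0.82^4·0.18^2 = 0.21973
C(6,5)·0.82^5·0.18^1 = 0.40040
C(6,6)·0.82^6·0.18^0 = 0.30401
Sum = 0.999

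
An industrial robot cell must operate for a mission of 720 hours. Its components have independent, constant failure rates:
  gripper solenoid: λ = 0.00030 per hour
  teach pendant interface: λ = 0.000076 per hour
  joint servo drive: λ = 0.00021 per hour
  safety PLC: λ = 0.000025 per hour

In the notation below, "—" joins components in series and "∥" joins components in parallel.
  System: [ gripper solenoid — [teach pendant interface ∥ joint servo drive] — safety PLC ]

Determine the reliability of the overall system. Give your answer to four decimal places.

0.7854

R(gripper solenoid) = exp(−0.00030 × 720) = 0.805735
R(teach pendant interface) = exp(−0.000076 × 720) = 0.946750
R(joint servo drive) = exp(−0.00021 × 720) = 0.859676
R(safety PLC) = exp(−0.000025 × 720) = 0.982161
Parallel (teach pendant interface and joint servo drive): 1 − (1 − 0.946750)(1 − 0.859676) = 0.992528
Series (gripper solenoid, [0.992528], and safety PLC): 0.805735 × 0.992528 × 0.982161 = 0.7854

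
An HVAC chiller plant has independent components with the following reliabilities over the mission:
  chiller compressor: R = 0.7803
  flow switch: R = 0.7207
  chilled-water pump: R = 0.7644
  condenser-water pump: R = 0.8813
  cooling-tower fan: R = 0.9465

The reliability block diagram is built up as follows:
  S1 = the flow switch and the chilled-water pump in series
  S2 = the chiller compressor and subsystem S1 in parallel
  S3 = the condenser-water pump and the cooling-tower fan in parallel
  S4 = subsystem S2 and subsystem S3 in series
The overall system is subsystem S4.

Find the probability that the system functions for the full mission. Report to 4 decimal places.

0.8956

Series (flow switch and chilled-water pump): 0.720700 × 0.764400 = 0.550903
Parallel (chiller compressor and [0.550903]): 1 − (1 − 0.780300)(1 − 0.550903) = 0.901333
Parallel (condenser-water pump and cooling-tower fan): 1 − (1 − 0.881300)(1 − 0.946500) = 0.993650
Series ([0.901333] and [0.993650]): 0.901333 × 0.993650 = 0.8956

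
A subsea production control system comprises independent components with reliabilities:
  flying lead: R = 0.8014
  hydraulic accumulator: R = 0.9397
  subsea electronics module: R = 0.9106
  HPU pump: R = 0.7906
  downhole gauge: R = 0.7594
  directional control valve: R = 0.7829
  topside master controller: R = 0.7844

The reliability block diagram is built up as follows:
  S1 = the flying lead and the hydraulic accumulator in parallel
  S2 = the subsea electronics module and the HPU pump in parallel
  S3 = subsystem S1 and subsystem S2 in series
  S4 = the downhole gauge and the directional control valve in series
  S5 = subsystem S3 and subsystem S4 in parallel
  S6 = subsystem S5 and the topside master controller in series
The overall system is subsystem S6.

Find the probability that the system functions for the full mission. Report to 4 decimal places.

0.7747

Parallel (flying lead and hydraulic accumulator): 1 − (1 − 0.801400)(1 − 0.939700) = 0.988024
Parallel (subsea electronics module and HPU pump): 1 − (1 − 0.910600)(1 − 0.790600) = 0.981280
Series ([0.988024] and [0.981280]): 0.988024 × 0.981280 = 0.969528
Series (downhole gauge and directional control valve): 0.759400 × 0.782900 = 0.594534
Parallel ([0.969528] and [0.594534]): 1 − (1 − 0.969528)(1 − 0.594534) = 0.987645
Series ([0.987645] and topside master controller): 0.987645 × 0.784400 = 0.7747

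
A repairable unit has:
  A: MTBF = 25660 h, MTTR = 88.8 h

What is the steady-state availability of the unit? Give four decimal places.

A(A) = MTBF/(MTBF+MTTR) = 25660/(25660+88.8) = 0.9966

0.9966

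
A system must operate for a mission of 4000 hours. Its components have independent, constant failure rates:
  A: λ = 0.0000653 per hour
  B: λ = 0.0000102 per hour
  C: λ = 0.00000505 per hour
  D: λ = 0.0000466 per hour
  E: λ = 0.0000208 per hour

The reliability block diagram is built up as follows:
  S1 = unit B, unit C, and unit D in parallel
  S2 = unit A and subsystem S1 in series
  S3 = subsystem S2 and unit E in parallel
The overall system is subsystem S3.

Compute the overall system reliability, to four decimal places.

0.9816

R(A) = exp(−0.0000653 × 4000) = 0.770127
R(B) = exp(−0.0000102 × 4000) = 0.960021
R(C) = exp(−0.00000505 × 4000) = 0.980003
R(D) = exp(−0.0000466 × 4000) = 0.829942
R(E) = exp(−0.0000208 × 4000) = 0.920167
Parallel (B, C, and D): 1 − (1 − 0.960021)(1 − 0.980003)(1 − 0.829942) = 0.999864
Series (A and [0.999864]): 0.770127 × 0.999864 = 0.770022
Parallel ([0.770022] and E): 1 − (1 − 0.770022)(1 − 0.920167) = 0.9816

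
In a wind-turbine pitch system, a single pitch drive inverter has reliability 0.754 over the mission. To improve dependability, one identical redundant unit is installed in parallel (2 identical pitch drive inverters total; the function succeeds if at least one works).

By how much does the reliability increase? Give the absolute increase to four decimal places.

0.1855

R_before = 0.754
R_after = 1 − (1 − 0.754)^2 = 0.9395
ΔR = 0.9395 − 0.754 = 0.1855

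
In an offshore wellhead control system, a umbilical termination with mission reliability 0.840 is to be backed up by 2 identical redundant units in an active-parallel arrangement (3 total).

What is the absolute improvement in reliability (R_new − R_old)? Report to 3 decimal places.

R_before = 0.840
R_after = 1 − (1 − 0.840)^3 = 0.996
ΔR = 0.996 − 0.840 = 0.156

0.156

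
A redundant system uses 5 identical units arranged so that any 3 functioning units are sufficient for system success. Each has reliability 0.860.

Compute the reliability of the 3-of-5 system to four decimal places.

0.9780

R = Σ_{i=3}^{5} C(5,i) p^i (1−p)^{5−i} with p = 0.860
C(5,3)·0.860^3·0.140^2 = 0.124667
C(5,4)·0.860^4·0.140^1 = 0.382906
C(5,5)·0.860^5·0.140^0 = 0.470427
Sum = 0.9780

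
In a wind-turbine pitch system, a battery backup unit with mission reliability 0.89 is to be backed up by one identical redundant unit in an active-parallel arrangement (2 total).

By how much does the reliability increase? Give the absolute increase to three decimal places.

0.098

R_before = 0.89
R_after = 1 − (1 − 0.89)^2 = 0.988
ΔR = 0.988 − 0.89 = 0.098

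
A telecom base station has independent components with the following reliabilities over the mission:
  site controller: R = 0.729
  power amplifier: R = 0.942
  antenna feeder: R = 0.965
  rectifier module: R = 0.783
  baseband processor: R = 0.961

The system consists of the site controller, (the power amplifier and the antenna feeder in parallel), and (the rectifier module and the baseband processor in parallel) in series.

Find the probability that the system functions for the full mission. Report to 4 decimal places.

0.7214

Parallel (power amplifier and antenna feeder): 1 − (1 − 0.942000)(1 − 0.965000) = 0.997970
Parallel (rectifier module and baseband processor): 1 − (1 − 0.783000)(1 − 0.961000) = 0.991537
Series (site controller, [0.997970], and [0.991537]): 0.729000 × 0.997970 × 0.991537 = 0.7214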